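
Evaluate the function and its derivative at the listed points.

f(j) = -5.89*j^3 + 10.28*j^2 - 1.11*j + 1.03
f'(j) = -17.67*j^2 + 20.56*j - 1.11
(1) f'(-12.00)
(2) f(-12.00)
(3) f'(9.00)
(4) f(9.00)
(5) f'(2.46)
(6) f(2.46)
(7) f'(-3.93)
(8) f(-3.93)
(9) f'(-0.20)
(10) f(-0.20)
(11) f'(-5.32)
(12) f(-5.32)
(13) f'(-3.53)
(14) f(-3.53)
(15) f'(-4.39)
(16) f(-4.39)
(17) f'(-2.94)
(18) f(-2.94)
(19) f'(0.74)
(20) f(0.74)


(1) = -2792.31
(2) = 11672.59
(3) = -1247.34
(4) = -3470.09
(5) = -57.46
(6) = -27.17
(7) = -354.82
(8) = 521.68
(9) = -5.93
(10) = 1.71
(11) = -610.59
(12) = 1184.73
(13) = -293.87
(14) = 392.13
(15) = -431.91
(16) = 702.34
(17) = -214.29
(18) = 242.83
(19) = 4.43
(20) = 3.45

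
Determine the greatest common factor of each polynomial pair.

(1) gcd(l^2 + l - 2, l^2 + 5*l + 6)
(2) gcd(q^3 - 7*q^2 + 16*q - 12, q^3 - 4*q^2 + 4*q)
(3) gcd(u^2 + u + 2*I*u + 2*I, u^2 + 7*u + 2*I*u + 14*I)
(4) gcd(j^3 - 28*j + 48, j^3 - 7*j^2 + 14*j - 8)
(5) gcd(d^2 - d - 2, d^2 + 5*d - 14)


(1) = gcd((l - 1)*(l + 2), (l + 2)*(l + 3)) = l + 2
(2) = q^2 - 4*q + 4
(3) = u + 2*I
(4) = j^2 - 6*j + 8
(5) = gcd((d - 2)*(d + 1), (d - 2)*(d + 7)) = d - 2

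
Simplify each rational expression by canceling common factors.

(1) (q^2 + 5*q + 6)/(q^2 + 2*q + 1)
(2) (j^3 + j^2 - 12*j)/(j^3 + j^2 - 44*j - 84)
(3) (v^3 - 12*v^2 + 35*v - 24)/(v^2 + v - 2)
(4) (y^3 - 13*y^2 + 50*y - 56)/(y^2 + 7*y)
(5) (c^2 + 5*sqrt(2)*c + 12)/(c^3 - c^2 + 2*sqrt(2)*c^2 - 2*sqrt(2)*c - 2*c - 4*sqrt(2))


(1) = (q^2 + 5*q + 6)/(q^2 + 2*q + 1)
(2) = (j^3 + j^2 - 12*j)/(j^3 + j^2 - 44*j - 84)
(3) = (v^2 - 11*v + 24)/(v + 2)
(4) = (y^3 - 13*y^2 + 50*y - 56)/(y^2 + 7*y)
(5) = (c + 3*sqrt(2))/(c^2 - c - 2)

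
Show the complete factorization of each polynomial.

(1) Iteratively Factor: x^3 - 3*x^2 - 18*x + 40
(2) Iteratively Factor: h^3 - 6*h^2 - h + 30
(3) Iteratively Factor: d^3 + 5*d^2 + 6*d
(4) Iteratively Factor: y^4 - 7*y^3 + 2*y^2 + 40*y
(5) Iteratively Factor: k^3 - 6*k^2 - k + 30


(1) = (x + 4)*(x^2 - 7*x + 10) = (x - 5)*(x + 4)*(x - 2)
(2) = (h - 5)*(h^2 - h - 6) = (h - 5)*(h + 2)*(h - 3)
(3) = (d)*(d^2 + 5*d + 6) = d*(d + 2)*(d + 3)
(4) = (y - 4)*(y^3 - 3*y^2 - 10*y) = (y - 5)*(y - 4)*(y^2 + 2*y) = y*(y - 5)*(y - 4)*(y + 2)
(5) = (k - 3)*(k^2 - 3*k - 10) = (k - 3)*(k + 2)*(k - 5)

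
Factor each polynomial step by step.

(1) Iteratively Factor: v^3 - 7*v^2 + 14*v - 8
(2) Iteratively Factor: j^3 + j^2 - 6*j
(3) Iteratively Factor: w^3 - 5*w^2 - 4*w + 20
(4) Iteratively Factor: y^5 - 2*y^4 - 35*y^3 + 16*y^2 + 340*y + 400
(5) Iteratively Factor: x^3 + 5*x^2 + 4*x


(1) = (v - 4)*(v^2 - 3*v + 2) = (v - 4)*(v - 2)*(v - 1)
(2) = (j + 3)*(j^2 - 2*j) = j*(j + 3)*(j - 2)
(3) = (w - 2)*(w^2 - 3*w - 10) = (w - 5)*(w - 2)*(w + 2)
(4) = (y - 5)*(y^4 + 3*y^3 - 20*y^2 - 84*y - 80) = (y - 5)*(y + 2)*(y^3 + y^2 - 22*y - 40) = (y - 5)*(y + 2)^2*(y^2 - y - 20) = (y - 5)^2*(y + 2)^2*(y + 4)
(5) = (x)*(x^2 + 5*x + 4) = x*(x + 4)*(x + 1)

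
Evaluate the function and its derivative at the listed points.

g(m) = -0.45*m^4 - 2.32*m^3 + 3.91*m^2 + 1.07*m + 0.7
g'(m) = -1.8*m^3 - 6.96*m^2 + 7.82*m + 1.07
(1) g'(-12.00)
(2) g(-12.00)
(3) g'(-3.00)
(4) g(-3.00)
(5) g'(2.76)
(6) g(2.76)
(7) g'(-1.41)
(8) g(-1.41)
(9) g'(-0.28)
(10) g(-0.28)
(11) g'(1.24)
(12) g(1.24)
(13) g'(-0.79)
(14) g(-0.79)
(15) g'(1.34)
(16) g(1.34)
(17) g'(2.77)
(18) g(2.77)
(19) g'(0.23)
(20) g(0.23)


(1) = 2015.39
(2) = -4771.34
(3) = -36.43
(4) = 58.87
(5) = -68.21
(6) = -41.45
(7) = -18.75
(8) = 11.69
(9) = -1.63
(10) = 0.76
(11) = -3.37
(12) = 2.55
(13) = -8.56
(14) = 3.26
(15) = -5.28
(16) = 2.12
(17) = -68.93
(18) = -42.14
(19) = 2.48
(20) = 1.12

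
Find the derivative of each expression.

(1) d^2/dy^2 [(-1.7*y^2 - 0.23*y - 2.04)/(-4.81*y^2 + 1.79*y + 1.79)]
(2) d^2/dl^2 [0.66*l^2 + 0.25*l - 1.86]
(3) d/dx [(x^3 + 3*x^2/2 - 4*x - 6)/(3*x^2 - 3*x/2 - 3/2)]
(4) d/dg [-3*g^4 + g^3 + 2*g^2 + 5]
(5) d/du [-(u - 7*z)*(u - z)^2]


(1) = (39.916266*y^3 + 371.006844*y^2 - 93.503514*y + 57.621174)/(111.284641*y^6 - 124.240857*y^5 - 78.005694*y^4 + 86.734987*y^3 + 29.029146*y^2 - 17.206017*y - 5.735339)
(2) = 1.32000000000000
(3) = (4*x^4 - 4*x^3 + 7*x^2 + 42*x - 4)/(3*(4*x^4 - 4*x^3 - 3*x^2 + 2*x + 1))
(4) = g*(-12*g^2 + 3*g + 4)
(5) = 3*(-u + 5*z)*(u - z)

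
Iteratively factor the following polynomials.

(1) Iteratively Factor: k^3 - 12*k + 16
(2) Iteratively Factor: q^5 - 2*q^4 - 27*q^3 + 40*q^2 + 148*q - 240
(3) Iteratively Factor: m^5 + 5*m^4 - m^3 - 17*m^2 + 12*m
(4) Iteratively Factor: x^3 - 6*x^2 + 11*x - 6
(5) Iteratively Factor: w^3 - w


(1) = (k + 4)*(k^2 - 4*k + 4) = (k - 2)*(k + 4)*(k - 2)
(2) = (q - 5)*(q^4 + 3*q^3 - 12*q^2 - 20*q + 48) = (q - 5)*(q - 2)*(q^3 + 5*q^2 - 2*q - 24) = (q - 5)*(q - 2)*(q + 3)*(q^2 + 2*q - 8) = (q - 5)*(q - 2)*(q + 3)*(q + 4)*(q - 2)
(3) = (m - 1)*(m^4 + 6*m^3 + 5*m^2 - 12*m) = m*(m - 1)*(m^3 + 6*m^2 + 5*m - 12) = m*(m - 1)^2*(m^2 + 7*m + 12) = m*(m - 1)^2*(m + 3)*(m + 4)
(4) = (x - 3)*(x^2 - 3*x + 2) = (x - 3)*(x - 2)*(x - 1)
(5) = (w + 1)*(w^2 - w) = (w - 1)*(w + 1)*(w)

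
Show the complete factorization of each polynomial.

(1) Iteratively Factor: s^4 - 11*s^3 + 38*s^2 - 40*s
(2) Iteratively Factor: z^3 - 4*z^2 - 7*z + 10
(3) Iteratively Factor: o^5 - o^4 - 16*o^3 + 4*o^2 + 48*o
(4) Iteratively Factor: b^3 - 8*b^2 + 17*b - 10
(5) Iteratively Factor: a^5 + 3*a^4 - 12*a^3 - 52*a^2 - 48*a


(1) = (s - 4)*(s^3 - 7*s^2 + 10*s) = s*(s - 4)*(s^2 - 7*s + 10) = s*(s - 4)*(s - 2)*(s - 5)
(2) = (z - 1)*(z^2 - 3*z - 10) = (z - 5)*(z - 1)*(z + 2)
(3) = (o + 2)*(o^4 - 3*o^3 - 10*o^2 + 24*o) = (o - 4)*(o + 2)*(o^3 + o^2 - 6*o) = o*(o - 4)*(o + 2)*(o^2 + o - 6) = o*(o - 4)*(o - 2)*(o + 2)*(o + 3)
(4) = (b - 5)*(b^2 - 3*b + 2) = (b - 5)*(b - 2)*(b - 1)
(5) = (a + 2)*(a^4 + a^3 - 14*a^2 - 24*a) = (a - 4)*(a + 2)*(a^3 + 5*a^2 + 6*a) = (a - 4)*(a + 2)^2*(a^2 + 3*a) = a*(a - 4)*(a + 2)^2*(a + 3)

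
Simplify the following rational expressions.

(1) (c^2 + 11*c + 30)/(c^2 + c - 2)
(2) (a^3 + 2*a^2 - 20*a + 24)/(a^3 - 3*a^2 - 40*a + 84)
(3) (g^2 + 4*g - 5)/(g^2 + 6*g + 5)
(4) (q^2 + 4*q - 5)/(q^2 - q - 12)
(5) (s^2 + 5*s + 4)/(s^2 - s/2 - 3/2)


(1) = (c^2 + 11*c + 30)/(c^2 + c - 2)
(2) = (a - 2)/(a - 7)
(3) = (g - 1)/(g + 1)
(4) = (q^2 + 4*q - 5)/(q^2 - q - 12)
(5) = (2*s + 8)/(2*s - 3)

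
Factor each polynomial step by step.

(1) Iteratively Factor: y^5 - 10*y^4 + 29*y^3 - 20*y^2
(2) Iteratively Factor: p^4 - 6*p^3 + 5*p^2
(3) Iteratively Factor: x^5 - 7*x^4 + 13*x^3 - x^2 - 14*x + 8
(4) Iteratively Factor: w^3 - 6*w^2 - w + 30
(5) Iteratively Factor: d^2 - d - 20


(1) = (y)*(y^4 - 10*y^3 + 29*y^2 - 20*y) = y*(y - 4)*(y^3 - 6*y^2 + 5*y) = y*(y - 4)*(y - 1)*(y^2 - 5*y) = y^2*(y - 4)*(y - 1)*(y - 5)
(2) = (p - 1)*(p^3 - 5*p^2) = (p - 5)*(p - 1)*(p^2) = p*(p - 5)*(p - 1)*(p)
(3) = (x - 2)*(x^4 - 5*x^3 + 3*x^2 + 5*x - 4) = (x - 2)*(x + 1)*(x^3 - 6*x^2 + 9*x - 4) = (x - 4)*(x - 2)*(x + 1)*(x^2 - 2*x + 1) = (x - 4)*(x - 2)*(x - 1)*(x + 1)*(x - 1)
(4) = (w - 3)*(w^2 - 3*w - 10) = (w - 3)*(w + 2)*(w - 5)
(5) = (d - 5)*(d + 4)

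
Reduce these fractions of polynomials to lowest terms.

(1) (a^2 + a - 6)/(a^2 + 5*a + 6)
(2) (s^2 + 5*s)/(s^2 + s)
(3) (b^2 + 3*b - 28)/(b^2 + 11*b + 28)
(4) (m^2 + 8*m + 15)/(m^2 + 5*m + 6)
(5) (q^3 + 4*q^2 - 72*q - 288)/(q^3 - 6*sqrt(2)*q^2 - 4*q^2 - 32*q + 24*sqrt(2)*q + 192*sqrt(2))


(1) = (a - 2)/(a + 2)
(2) = (s + 5)/(s + 1)
(3) = (b - 4)/(b + 4)
(4) = (m + 5)/(m + 2)
(5) = (q + 6*sqrt(2))/(q - 8)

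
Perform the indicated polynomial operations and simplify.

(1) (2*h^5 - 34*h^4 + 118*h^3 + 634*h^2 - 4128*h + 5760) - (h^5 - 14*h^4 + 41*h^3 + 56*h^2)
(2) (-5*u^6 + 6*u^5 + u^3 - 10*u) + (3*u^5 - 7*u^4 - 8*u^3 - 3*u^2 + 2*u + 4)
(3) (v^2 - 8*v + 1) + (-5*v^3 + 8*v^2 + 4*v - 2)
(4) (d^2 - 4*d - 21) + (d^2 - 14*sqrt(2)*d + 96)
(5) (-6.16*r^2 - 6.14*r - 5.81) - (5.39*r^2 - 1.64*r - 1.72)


(1) = h^5 - 20*h^4 + 77*h^3 + 578*h^2 - 4128*h + 5760
(2) = -5*u^6 + 9*u^5 - 7*u^4 - 7*u^3 - 3*u^2 - 8*u + 4
(3) = -5*v^3 + 9*v^2 - 4*v - 1
(4) = 2*d^2 - 14*sqrt(2)*d - 4*d + 75
(5) = -11.55*r^2 - 4.5*r - 4.09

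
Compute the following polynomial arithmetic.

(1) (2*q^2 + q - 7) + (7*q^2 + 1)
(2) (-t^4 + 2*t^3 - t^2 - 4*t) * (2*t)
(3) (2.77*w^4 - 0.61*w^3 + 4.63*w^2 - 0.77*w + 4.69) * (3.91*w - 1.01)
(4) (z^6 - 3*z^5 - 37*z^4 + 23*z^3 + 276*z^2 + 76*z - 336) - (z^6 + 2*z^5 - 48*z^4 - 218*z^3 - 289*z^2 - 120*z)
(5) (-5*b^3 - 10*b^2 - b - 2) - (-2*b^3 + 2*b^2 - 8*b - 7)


(1) = 9*q^2 + q - 6
(2) = -2*t^5 + 4*t^4 - 2*t^3 - 8*t^2
(3) = 10.8307*w^5 - 5.1828*w^4 + 18.7194*w^3 - 7.687*w^2 + 19.1156*w - 4.7369
(4) = -5*z^5 + 11*z^4 + 241*z^3 + 565*z^2 + 196*z - 336
(5) = -3*b^3 - 12*b^2 + 7*b + 5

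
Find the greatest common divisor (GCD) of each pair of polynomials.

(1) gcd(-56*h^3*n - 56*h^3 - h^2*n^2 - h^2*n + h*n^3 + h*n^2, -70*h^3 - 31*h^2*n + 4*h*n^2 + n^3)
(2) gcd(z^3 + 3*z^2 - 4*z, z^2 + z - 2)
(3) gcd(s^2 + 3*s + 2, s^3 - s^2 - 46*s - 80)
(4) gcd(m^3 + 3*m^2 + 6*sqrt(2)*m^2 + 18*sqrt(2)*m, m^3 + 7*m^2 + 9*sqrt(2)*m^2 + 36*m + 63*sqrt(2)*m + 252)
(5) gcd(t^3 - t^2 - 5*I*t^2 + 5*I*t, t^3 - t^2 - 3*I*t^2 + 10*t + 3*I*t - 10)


(1) = 7*h + n
(2) = gcd(z*(z - 1)*(z + 4), (z - 1)*(z + 2)) = z - 1
(3) = s + 2
(4) = m + 6*sqrt(2)
(5) = t^2 + t*(-1 - 5*I) + 5*I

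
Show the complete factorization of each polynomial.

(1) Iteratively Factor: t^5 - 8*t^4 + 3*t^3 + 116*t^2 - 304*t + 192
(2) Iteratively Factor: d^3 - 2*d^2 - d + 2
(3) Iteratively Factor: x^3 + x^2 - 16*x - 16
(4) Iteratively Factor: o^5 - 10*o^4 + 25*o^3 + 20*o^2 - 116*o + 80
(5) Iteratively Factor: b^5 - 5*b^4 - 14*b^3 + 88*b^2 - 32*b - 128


(1) = (t - 4)*(t^4 - 4*t^3 - 13*t^2 + 64*t - 48) = (t - 4)*(t - 3)*(t^3 - t^2 - 16*t + 16) = (t - 4)*(t - 3)*(t - 1)*(t^2 - 16) = (t - 4)*(t - 3)*(t - 1)*(t + 4)*(t - 4)
(2) = (d - 2)*(d^2 - 1) = (d - 2)*(d + 1)*(d - 1)
(3) = (x - 4)*(x^2 + 5*x + 4) = (x - 4)*(x + 4)*(x + 1)
(4) = (o - 2)*(o^4 - 8*o^3 + 9*o^2 + 38*o - 40) = (o - 5)*(o - 2)*(o^3 - 3*o^2 - 6*o + 8) = (o - 5)*(o - 2)*(o + 2)*(o^2 - 5*o + 4) = (o - 5)*(o - 4)*(o - 2)*(o + 2)*(o - 1)
(5) = (b - 4)*(b^4 - b^3 - 18*b^2 + 16*b + 32) = (b - 4)*(b + 1)*(b^3 - 2*b^2 - 16*b + 32) = (b - 4)*(b + 1)*(b + 4)*(b^2 - 6*b + 8) = (b - 4)^2*(b + 1)*(b + 4)*(b - 2)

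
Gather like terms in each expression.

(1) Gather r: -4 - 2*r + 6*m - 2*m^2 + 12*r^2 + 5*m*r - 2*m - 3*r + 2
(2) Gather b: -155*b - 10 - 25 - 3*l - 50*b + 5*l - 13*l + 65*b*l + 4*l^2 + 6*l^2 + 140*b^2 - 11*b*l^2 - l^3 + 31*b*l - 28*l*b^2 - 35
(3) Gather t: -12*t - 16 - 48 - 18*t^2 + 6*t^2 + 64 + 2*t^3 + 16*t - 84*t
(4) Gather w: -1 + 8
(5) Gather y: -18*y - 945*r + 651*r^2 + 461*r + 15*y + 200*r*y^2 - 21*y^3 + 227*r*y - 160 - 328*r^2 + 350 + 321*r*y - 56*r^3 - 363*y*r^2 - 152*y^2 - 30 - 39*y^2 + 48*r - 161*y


(1) = -2*m^2 + 4*m + 12*r^2 + r*(5*m - 5) - 2
(2) = b^2*(140 - 28*l) + b*(-11*l^2 + 96*l - 205) - l^3 + 10*l^2 - 11*l - 70
(3) = 2*t^3 - 12*t^2 - 80*t
(4) = 7
(5) = -56*r^3 + 323*r^2 - 436*r - 21*y^3 + y^2*(200*r - 191) + y*(-363*r^2 + 548*r - 164) + 160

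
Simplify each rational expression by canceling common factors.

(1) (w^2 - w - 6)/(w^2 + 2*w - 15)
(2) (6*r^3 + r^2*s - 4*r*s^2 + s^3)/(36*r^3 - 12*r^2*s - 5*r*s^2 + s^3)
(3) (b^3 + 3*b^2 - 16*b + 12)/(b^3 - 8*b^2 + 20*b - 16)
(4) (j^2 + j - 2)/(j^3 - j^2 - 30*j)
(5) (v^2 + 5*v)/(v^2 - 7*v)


(1) = (w + 2)/(w + 5)
(2) = (3*r^2 + 2*r*s - s^2)/(18*r^2 + 3*r*s - s^2)
(3) = (b^2 + 5*b - 6)/(b^2 - 6*b + 8)
(4) = (j^2 + j - 2)/(j^3 - j^2 - 30*j)
(5) = (v + 5)/(v - 7)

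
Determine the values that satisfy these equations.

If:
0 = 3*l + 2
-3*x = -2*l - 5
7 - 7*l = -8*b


Then:
b = -35/24
l = -2/3
x = 11/9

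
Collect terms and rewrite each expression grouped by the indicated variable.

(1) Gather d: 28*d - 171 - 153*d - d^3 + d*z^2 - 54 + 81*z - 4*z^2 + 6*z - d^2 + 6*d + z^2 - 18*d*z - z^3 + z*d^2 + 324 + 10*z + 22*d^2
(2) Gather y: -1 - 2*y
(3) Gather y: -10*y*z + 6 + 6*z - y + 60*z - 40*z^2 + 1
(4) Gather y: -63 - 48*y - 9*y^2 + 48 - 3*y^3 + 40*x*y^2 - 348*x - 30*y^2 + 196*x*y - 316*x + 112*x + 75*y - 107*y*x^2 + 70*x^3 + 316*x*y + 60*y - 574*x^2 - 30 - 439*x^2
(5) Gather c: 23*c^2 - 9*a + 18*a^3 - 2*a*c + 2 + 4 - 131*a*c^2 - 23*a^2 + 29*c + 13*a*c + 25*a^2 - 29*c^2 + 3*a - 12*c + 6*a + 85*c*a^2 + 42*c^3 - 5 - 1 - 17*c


(1) = -d^3 + d^2*(z + 21) + d*(z^2 - 18*z - 119) - z^3 - 3*z^2 + 97*z + 99
(2) = -2*y - 1
(3) = y*(-10*z - 1) - 40*z^2 + 66*z + 7
(4) = 70*x^3 - 1013*x^2 - 552*x - 3*y^3 + y^2*(40*x - 39) + y*(-107*x^2 + 512*x + 87) - 45
(5) = 18*a^3 + 2*a^2 + 42*c^3 + c^2*(-131*a - 6) + c*(85*a^2 + 11*a)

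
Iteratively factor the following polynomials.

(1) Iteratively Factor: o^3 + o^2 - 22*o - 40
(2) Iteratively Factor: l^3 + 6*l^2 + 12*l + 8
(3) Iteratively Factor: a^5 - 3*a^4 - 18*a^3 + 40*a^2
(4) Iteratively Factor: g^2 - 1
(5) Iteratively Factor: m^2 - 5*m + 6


(1) = (o + 4)*(o^2 - 3*o - 10) = (o - 5)*(o + 4)*(o + 2)
(2) = (l + 2)*(l^2 + 4*l + 4) = (l + 2)^2*(l + 2)
(3) = (a + 4)*(a^4 - 7*a^3 + 10*a^2) = a*(a + 4)*(a^3 - 7*a^2 + 10*a) = a^2*(a + 4)*(a^2 - 7*a + 10) = a^2*(a - 5)*(a + 4)*(a - 2)
(4) = (g - 1)*(g + 1)
(5) = (m - 3)*(m - 2)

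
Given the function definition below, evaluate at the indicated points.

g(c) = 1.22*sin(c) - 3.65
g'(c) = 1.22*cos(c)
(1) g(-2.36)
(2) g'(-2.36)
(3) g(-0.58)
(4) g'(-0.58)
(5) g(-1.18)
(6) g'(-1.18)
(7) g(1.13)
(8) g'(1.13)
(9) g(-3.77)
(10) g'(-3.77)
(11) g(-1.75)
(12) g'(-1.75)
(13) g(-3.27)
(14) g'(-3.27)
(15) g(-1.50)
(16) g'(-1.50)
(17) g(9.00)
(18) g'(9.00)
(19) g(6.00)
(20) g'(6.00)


(1) = -4.51
(2) = -0.87
(3) = -4.32
(4) = 1.02
(5) = -4.78
(6) = 0.46
(7) = -2.55
(8) = 0.52
(9) = -2.93
(10) = -0.99
(11) = -4.85
(12) = -0.22
(13) = -3.49
(14) = -1.21
(15) = -4.87
(16) = 0.09
(17) = -3.15
(18) = -1.11
(19) = -3.99
(20) = 1.17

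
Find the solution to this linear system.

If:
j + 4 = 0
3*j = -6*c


Then:
c = 2
j = -4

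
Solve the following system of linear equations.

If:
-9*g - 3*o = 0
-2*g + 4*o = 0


Then:
g = 0
o = 0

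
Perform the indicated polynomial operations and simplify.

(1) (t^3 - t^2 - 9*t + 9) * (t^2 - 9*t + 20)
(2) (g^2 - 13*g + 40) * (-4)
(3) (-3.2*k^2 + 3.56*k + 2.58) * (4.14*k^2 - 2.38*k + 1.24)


(1) = t^5 - 10*t^4 + 20*t^3 + 70*t^2 - 261*t + 180
(2) = -4*g^2 + 52*g - 160
(3) = -13.248*k^4 + 22.3544*k^3 - 1.7596*k^2 - 1.726*k + 3.1992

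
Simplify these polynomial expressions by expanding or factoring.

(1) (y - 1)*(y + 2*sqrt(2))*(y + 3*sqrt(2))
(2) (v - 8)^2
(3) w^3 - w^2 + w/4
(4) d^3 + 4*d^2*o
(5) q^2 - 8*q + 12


(1) = y^3 - y^2 + 5*sqrt(2)*y^2 - 5*sqrt(2)*y + 12*y - 12
(2) = v^2 - 16*v + 64
(3) = w*(w - 1/2)^2
(4) = d^2*(d + 4*o)
(5) = (q - 6)*(q - 2)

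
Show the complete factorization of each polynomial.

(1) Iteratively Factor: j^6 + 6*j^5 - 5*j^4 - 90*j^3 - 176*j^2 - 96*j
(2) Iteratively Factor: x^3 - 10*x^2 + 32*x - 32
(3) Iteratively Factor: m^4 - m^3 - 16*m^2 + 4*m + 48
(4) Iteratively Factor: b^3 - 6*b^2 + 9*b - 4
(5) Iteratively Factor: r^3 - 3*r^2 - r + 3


(1) = (j - 4)*(j^5 + 10*j^4 + 35*j^3 + 50*j^2 + 24*j) = j*(j - 4)*(j^4 + 10*j^3 + 35*j^2 + 50*j + 24) = j*(j - 4)*(j + 2)*(j^3 + 8*j^2 + 19*j + 12) = j*(j - 4)*(j + 1)*(j + 2)*(j^2 + 7*j + 12) = j*(j - 4)*(j + 1)*(j + 2)*(j + 3)*(j + 4)
(2) = (x - 4)*(x^2 - 6*x + 8) = (x - 4)^2*(x - 2)
(3) = (m - 2)*(m^3 + m^2 - 14*m - 24) = (m - 2)*(m + 3)*(m^2 - 2*m - 8) = (m - 2)*(m + 2)*(m + 3)*(m - 4)
(4) = (b - 4)*(b^2 - 2*b + 1) = (b - 4)*(b - 1)*(b - 1)
(5) = (r + 1)*(r^2 - 4*r + 3) = (r - 1)*(r + 1)*(r - 3)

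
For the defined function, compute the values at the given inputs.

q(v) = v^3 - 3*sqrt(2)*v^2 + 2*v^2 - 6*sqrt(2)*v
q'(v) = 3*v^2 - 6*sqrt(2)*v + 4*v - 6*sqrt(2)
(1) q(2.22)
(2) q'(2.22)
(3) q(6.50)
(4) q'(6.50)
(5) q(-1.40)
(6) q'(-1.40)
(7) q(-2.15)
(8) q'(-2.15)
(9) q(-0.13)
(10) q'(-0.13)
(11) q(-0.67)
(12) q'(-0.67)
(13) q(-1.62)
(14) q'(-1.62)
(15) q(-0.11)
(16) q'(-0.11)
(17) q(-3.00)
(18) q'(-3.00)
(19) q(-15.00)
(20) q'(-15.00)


(1) = -18.95
(2) = -3.66
(3) = 124.72
(4) = 89.11
(5) = 4.74
(6) = 3.67
(7) = -2.06
(8) = 15.03
(9) = 1.06
(10) = -7.85
(11) = 4.38
(12) = -4.13
(13) = 3.61
(14) = 6.65
(15) = 0.90
(16) = -7.96
(17) = -21.73
(18) = 31.97
(19) = -3752.31
(20) = 733.79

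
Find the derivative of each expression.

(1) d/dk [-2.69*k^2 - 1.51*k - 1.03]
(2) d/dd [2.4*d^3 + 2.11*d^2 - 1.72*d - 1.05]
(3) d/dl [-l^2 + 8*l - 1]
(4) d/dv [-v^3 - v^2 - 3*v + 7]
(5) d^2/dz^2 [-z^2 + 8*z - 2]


(1) = -5.38*k - 1.51
(2) = 7.2*d^2 + 4.22*d - 1.72
(3) = 8 - 2*l
(4) = -3*v^2 - 2*v - 3
(5) = -2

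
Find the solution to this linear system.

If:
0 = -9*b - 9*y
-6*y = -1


Then:
b = -1/6
y = 1/6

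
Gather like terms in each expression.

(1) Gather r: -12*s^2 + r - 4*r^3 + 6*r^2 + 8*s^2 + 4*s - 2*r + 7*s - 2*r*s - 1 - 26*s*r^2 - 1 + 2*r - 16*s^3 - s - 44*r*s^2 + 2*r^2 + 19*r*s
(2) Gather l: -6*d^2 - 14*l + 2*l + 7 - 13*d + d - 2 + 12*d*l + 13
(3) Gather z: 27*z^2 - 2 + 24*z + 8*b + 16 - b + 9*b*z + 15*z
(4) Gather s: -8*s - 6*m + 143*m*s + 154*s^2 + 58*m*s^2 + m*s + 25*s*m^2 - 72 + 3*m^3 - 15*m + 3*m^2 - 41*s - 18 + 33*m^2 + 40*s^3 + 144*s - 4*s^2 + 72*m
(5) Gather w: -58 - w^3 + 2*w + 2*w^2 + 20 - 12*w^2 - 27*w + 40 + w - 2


(1) = -4*r^3 + r^2*(8 - 26*s) + r*(-44*s^2 + 17*s + 1) - 16*s^3 - 4*s^2 + 10*s - 2
(2) = -6*d^2 - 12*d + l*(12*d - 12) + 18
(3) = 7*b + 27*z^2 + z*(9*b + 39) + 14
(4) = 3*m^3 + 36*m^2 + 51*m + 40*s^3 + s^2*(58*m + 150) + s*(25*m^2 + 144*m + 95) - 90
(5) = -w^3 - 10*w^2 - 24*w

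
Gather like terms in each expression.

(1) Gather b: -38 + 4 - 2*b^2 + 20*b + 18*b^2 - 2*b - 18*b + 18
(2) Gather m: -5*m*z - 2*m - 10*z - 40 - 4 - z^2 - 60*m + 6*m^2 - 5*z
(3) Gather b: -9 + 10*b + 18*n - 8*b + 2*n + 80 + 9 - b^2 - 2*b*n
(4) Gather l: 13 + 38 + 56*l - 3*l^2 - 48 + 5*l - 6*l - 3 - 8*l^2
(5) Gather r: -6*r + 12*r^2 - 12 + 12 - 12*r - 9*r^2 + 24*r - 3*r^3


(1) = 16*b^2 - 16
(2) = 6*m^2 + m*(-5*z - 62) - z^2 - 15*z - 44
(3) = -b^2 + b*(2 - 2*n) + 20*n + 80
(4) = -11*l^2 + 55*l
(5) = -3*r^3 + 3*r^2 + 6*r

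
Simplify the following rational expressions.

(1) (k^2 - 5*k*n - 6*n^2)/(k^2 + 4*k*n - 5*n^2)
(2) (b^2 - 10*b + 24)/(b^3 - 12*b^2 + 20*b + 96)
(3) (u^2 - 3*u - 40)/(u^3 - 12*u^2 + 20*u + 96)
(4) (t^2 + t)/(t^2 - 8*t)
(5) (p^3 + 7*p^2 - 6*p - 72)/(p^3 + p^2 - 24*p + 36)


(1) = (k^2 - 5*k*n - 6*n^2)/(k^2 + 4*k*n - 5*n^2)
(2) = (b - 4)/(b^2 - 6*b - 16)
(3) = (u + 5)/(u^2 - 4*u - 12)
(4) = (t + 1)/(t - 8)
(5) = (p + 4)/(p - 2)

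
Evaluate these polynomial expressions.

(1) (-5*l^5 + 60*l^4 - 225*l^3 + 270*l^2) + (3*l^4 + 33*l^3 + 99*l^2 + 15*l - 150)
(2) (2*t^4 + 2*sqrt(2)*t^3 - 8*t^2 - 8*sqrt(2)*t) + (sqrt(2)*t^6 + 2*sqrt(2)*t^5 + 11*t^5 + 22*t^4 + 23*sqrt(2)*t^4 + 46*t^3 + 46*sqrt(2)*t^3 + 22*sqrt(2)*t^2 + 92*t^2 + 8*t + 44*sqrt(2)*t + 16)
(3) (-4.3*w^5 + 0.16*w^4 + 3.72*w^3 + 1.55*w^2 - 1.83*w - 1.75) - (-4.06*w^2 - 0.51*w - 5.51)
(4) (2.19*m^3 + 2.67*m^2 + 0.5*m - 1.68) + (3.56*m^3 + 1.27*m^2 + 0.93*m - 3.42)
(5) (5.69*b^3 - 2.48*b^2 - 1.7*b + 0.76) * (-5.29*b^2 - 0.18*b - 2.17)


(1) = -5*l^5 + 63*l^4 - 192*l^3 + 369*l^2 + 15*l - 150
(2) = sqrt(2)*t^6 + 2*sqrt(2)*t^5 + 11*t^5 + 24*t^4 + 23*sqrt(2)*t^4 + 46*t^3 + 48*sqrt(2)*t^3 + 22*sqrt(2)*t^2 + 84*t^2 + 8*t + 36*sqrt(2)*t + 16
(3) = -4.3*w^5 + 0.16*w^4 + 3.72*w^3 + 5.61*w^2 - 1.32*w + 3.76
(4) = 5.75*m^3 + 3.94*m^2 + 1.43*m - 5.1
(5) = -30.1001*b^5 + 12.095*b^4 - 2.9079*b^3 + 1.6672*b^2 + 3.5522*b - 1.6492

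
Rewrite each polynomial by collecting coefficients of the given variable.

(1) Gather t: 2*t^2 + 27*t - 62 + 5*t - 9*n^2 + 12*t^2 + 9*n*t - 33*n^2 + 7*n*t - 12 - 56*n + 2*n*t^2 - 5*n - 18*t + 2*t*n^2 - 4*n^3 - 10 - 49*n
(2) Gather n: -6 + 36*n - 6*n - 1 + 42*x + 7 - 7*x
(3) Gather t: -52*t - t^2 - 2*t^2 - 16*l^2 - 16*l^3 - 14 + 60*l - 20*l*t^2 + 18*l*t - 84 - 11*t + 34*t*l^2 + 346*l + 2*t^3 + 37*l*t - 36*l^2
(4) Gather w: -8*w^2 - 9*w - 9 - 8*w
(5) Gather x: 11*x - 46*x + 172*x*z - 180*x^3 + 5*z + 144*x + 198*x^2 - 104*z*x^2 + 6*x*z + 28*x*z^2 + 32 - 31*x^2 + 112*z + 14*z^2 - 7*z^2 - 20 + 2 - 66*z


(1) = -4*n^3 - 42*n^2 - 110*n + t^2*(2*n + 14) + t*(2*n^2 + 16*n + 14) - 84
(2) = 30*n + 35*x
(3) = -16*l^3 - 52*l^2 + 406*l + 2*t^3 + t^2*(-20*l - 3) + t*(34*l^2 + 55*l - 63) - 98
(4) = -8*w^2 - 17*w - 9
(5) = -180*x^3 + x^2*(167 - 104*z) + x*(28*z^2 + 178*z + 109) + 7*z^2 + 51*z + 14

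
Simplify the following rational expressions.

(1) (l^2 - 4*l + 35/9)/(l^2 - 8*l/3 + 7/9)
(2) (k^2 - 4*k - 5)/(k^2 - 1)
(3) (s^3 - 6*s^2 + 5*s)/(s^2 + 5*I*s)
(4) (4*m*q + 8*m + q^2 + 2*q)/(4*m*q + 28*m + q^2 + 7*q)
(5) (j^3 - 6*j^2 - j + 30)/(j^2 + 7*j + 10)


(1) = (3*l - 5)/(3*l - 1)
(2) = (k - 5)/(k - 1)
(3) = (s^2 - 6*s + 5)/(s + 5*I)
(4) = (q + 2)/(q + 7)
(5) = (j^2 - 8*j + 15)/(j + 5)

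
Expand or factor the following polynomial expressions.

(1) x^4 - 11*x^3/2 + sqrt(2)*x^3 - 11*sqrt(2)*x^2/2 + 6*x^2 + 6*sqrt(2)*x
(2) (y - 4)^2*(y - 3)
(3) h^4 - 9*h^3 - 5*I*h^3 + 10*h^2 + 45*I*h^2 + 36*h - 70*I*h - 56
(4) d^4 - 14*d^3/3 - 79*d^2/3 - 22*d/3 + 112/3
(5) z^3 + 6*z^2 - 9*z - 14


(1) = x*(x - 4)*(x - 3/2)*(x + sqrt(2))
(2) = y^3 - 11*y^2 + 40*y - 48
(3) = (h - 7)*(h - 2)*(h - 4*I)*(h - I)
(4) = (d - 8)*(d - 1)*(d + 2)*(d + 7/3)
(5) = (z - 2)*(z + 1)*(z + 7)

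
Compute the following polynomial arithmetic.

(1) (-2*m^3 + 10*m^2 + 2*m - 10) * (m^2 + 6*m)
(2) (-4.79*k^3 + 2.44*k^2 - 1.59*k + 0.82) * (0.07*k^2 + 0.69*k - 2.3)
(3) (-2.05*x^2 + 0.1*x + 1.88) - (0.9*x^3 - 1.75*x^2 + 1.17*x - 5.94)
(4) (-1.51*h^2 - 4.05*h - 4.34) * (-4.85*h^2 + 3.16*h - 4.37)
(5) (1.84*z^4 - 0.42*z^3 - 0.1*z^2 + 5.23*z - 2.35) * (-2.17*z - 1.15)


(1) = -2*m^5 - 2*m^4 + 62*m^3 + 2*m^2 - 60*m
(2) = -0.3353*k^5 - 3.1343*k^4 + 12.5893*k^3 - 6.6517*k^2 + 4.2228*k - 1.886
(3) = -0.9*x^3 - 0.3*x^2 - 1.07*x + 7.82
(4) = 7.3235*h^4 + 14.8709*h^3 + 14.8497*h^2 + 3.9841*h + 18.9658
(5) = -3.9928*z^5 - 1.2046*z^4 + 0.7*z^3 - 11.2341*z^2 - 0.915*z + 2.7025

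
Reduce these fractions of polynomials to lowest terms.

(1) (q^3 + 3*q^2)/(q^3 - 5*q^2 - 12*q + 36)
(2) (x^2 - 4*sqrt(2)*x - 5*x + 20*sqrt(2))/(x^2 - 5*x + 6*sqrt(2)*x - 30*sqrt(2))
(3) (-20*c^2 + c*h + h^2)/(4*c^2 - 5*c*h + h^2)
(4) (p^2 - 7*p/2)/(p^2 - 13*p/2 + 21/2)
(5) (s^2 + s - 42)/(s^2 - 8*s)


(1) = q^2/(q^2 - 8*q + 12)
(2) = (x - 4*sqrt(2))/(x + 6*sqrt(2))
(3) = (-5*c - h)/(c - h)
(4) = p/(p - 3)
(5) = (s^2 + s - 42)/(s^2 - 8*s)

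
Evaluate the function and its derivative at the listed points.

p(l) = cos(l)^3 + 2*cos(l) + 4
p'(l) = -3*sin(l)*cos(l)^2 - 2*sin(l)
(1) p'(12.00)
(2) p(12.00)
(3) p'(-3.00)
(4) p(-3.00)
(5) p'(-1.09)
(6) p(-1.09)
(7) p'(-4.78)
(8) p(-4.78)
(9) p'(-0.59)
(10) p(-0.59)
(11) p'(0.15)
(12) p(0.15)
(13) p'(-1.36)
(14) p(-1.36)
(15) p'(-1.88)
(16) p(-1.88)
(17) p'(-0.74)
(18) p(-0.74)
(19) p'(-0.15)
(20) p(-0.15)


(1) = 2.22
(2) = 6.29
(3) = 0.70
(4) = 1.05
(5) = 2.34
(6) = 5.02
(7) = -2.01
(8) = 4.14
(9) = 2.27
(10) = 6.24
(11) = -0.74
(12) = 6.94
(13) = 2.08
(14) = 4.43
(15) = 2.17
(16) = 3.36
(17) = 2.45
(18) = 5.88
(19) = 0.74
(20) = 6.94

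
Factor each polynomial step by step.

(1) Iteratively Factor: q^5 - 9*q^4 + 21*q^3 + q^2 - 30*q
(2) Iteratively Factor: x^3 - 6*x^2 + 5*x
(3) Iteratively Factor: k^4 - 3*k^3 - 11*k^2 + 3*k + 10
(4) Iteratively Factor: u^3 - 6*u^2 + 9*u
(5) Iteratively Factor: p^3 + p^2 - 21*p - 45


(1) = (q - 2)*(q^4 - 7*q^3 + 7*q^2 + 15*q) = q*(q - 2)*(q^3 - 7*q^2 + 7*q + 15) = q*(q - 3)*(q - 2)*(q^2 - 4*q - 5) = q*(q - 5)*(q - 3)*(q - 2)*(q + 1)
(2) = (x - 1)*(x^2 - 5*x) = (x - 5)*(x - 1)*(x)
(3) = (k - 1)*(k^3 - 2*k^2 - 13*k - 10) = (k - 1)*(k + 2)*(k^2 - 4*k - 5) = (k - 5)*(k - 1)*(k + 2)*(k + 1)
(4) = (u - 3)*(u^2 - 3*u) = u*(u - 3)*(u - 3)
(5) = (p + 3)*(p^2 - 2*p - 15) = (p - 5)*(p + 3)*(p + 3)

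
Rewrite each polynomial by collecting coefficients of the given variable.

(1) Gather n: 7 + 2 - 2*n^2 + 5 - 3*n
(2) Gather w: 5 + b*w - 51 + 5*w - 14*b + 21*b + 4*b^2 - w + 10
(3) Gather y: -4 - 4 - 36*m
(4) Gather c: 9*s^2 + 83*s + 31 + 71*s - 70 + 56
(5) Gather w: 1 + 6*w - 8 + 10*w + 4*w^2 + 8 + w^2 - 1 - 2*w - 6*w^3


(1) = -2*n^2 - 3*n + 14
(2) = 4*b^2 + 7*b + w*(b + 4) - 36
(3) = -36*m - 8
(4) = 9*s^2 + 154*s + 17
(5) = -6*w^3 + 5*w^2 + 14*w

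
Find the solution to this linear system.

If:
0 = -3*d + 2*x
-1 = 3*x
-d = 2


Then:
No Solution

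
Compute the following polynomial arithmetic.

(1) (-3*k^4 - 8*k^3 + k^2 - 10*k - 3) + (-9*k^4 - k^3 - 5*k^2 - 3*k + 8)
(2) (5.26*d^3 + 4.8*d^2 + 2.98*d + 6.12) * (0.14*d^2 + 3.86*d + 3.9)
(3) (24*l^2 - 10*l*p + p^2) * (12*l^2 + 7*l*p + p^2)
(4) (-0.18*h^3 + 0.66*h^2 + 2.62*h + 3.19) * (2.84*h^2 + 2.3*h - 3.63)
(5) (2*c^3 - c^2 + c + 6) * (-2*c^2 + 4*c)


(1) = -12*k^4 - 9*k^3 - 4*k^2 - 13*k + 5
(2) = 0.7364*d^5 + 20.9756*d^4 + 39.4592*d^3 + 31.0796*d^2 + 35.2452*d + 23.868
(3) = 288*l^4 + 48*l^3*p - 34*l^2*p^2 - 3*l*p^3 + p^4
(4) = -0.5112*h^5 + 1.4604*h^4 + 9.6122*h^3 + 12.6898*h^2 - 2.1736*h - 11.5797
(5) = -4*c^5 + 10*c^4 - 6*c^3 - 8*c^2 + 24*c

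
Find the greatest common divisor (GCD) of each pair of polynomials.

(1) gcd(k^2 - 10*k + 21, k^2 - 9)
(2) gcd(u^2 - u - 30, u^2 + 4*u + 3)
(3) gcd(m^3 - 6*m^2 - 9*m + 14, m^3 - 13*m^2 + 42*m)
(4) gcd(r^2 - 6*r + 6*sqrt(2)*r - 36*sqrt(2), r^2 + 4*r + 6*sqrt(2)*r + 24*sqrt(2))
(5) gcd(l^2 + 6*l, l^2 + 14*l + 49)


(1) = gcd((k - 7)*(k - 3), (k - 3)*(k + 3)) = k - 3
(2) = 1
(3) = gcd((m - 7)*(m - 1)*(m + 2), m*(m - 7)*(m - 6)) = m - 7
(4) = r + 6*sqrt(2)
(5) = 1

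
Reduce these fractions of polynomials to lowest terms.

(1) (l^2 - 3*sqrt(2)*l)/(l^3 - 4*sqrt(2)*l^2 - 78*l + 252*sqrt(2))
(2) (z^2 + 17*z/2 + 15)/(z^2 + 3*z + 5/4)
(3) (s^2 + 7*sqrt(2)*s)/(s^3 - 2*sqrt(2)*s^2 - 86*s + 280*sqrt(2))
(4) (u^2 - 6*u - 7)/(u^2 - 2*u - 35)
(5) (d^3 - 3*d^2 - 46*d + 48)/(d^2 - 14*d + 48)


(1) = l/(l^2 - sqrt(2)*l - 84)
(2) = (2*z + 12)/(2*z + 1)
(3) = s/(s^2 - 9*sqrt(2)*s + 40)
(4) = (u + 1)/(u + 5)
(5) = (d^2 + 5*d - 6)/(d - 6)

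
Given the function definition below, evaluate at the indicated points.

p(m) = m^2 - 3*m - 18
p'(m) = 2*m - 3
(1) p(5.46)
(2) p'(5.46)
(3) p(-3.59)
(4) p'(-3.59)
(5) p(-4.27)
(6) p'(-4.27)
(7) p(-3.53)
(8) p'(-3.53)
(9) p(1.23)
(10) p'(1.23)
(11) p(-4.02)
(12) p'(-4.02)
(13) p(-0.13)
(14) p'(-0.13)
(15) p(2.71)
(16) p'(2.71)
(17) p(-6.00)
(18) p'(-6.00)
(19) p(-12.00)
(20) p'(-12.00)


(1) = -4.57
(2) = 7.92
(3) = 5.66
(4) = -10.18
(5) = 13.04
(6) = -11.54
(7) = 5.05
(8) = -10.06
(9) = -20.18
(10) = -0.54
(11) = 10.22
(12) = -11.04
(13) = -17.59
(14) = -3.26
(15) = -18.79
(16) = 2.42
(17) = 36.00
(18) = -15.00
(19) = 162.00
(20) = -27.00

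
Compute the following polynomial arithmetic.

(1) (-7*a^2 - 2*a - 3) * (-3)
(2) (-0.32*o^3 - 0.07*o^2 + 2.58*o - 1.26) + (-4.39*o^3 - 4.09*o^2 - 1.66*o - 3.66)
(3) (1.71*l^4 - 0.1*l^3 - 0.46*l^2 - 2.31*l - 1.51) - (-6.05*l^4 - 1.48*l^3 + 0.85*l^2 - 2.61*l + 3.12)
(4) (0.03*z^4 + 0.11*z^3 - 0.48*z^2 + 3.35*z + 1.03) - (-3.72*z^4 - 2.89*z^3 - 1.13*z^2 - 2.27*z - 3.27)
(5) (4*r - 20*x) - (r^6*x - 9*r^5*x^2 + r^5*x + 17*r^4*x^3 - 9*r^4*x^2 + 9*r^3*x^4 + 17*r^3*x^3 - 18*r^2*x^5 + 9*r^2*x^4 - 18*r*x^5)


(1) = 21*a^2 + 6*a + 9
(2) = -4.71*o^3 - 4.16*o^2 + 0.92*o - 4.92
(3) = 7.76*l^4 + 1.38*l^3 - 1.31*l^2 + 0.3*l - 4.63
(4) = 3.75*z^4 + 3.0*z^3 + 0.65*z^2 + 5.62*z + 4.3
(5) = -r^6*x + 9*r^5*x^2 - r^5*x - 17*r^4*x^3 + 9*r^4*x^2 - 9*r^3*x^4 - 17*r^3*x^3 + 18*r^2*x^5 - 9*r^2*x^4 + 18*r*x^5 + 4*r - 20*x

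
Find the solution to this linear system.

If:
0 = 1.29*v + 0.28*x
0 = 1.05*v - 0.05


Then:
v = 0.05
x = -0.22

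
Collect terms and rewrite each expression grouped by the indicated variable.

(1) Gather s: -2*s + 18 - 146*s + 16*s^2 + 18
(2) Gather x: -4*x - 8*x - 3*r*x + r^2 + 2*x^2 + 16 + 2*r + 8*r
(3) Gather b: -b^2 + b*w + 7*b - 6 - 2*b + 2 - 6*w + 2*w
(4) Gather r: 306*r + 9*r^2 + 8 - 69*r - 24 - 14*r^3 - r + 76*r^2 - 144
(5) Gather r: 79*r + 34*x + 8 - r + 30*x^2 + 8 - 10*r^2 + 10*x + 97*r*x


(1) = 16*s^2 - 148*s + 36
(2) = r^2 + 10*r + 2*x^2 + x*(-3*r - 12) + 16
(3) = -b^2 + b*(w + 5) - 4*w - 4
(4) = -14*r^3 + 85*r^2 + 236*r - 160
(5) = -10*r^2 + r*(97*x + 78) + 30*x^2 + 44*x + 16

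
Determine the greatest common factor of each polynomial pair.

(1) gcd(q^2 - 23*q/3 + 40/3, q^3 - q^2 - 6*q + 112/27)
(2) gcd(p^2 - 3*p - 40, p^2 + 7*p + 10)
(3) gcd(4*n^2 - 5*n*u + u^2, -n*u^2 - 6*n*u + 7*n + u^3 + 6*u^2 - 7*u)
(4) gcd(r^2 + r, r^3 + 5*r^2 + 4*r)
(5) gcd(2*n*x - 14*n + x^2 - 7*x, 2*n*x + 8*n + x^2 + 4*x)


(1) = q - 8/3
(2) = p + 5
(3) = gcd((-4*n + u)*(-n + u), (-n + u)*(u - 1)*(u + 7)) = -n + u
(4) = r^2 + r
(5) = gcd((2*n + x)*(x - 7), (2*n + x)*(x + 4)) = 2*n + x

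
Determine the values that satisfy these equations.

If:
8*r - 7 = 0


Then:
r = 7/8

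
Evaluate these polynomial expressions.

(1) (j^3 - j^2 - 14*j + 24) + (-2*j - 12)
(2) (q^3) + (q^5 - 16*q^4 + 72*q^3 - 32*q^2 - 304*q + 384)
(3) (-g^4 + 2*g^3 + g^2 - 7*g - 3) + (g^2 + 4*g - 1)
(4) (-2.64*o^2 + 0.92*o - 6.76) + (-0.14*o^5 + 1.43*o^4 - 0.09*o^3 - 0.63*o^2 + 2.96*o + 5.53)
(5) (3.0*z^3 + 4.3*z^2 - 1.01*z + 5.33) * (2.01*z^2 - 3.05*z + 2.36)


(1) = j^3 - j^2 - 16*j + 12
(2) = q^5 - 16*q^4 + 73*q^3 - 32*q^2 - 304*q + 384
(3) = -g^4 + 2*g^3 + 2*g^2 - 3*g - 4
(4) = -0.14*o^5 + 1.43*o^4 - 0.09*o^3 - 3.27*o^2 + 3.88*o - 1.23
(5) = 6.03*z^5 - 0.507*z^4 - 8.0651*z^3 + 23.9418*z^2 - 18.6401*z + 12.5788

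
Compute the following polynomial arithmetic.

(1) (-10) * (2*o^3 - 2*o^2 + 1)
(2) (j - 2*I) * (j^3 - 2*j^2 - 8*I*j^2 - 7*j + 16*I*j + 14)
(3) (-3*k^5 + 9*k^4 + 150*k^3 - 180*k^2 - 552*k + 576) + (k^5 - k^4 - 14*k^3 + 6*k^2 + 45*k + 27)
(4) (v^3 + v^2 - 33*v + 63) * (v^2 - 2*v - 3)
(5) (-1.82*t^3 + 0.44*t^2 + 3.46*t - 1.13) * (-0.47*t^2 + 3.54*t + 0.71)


(1) = -20*o^3 + 20*o^2 - 10
(2) = j^4 - 2*j^3 - 10*I*j^3 - 23*j^2 + 20*I*j^2 + 46*j + 14*I*j - 28*I
(3) = -2*k^5 + 8*k^4 + 136*k^3 - 174*k^2 - 507*k + 603
(4) = v^5 - v^4 - 38*v^3 + 126*v^2 - 27*v - 189
(5) = 0.8554*t^5 - 6.6496*t^4 - 1.3608*t^3 + 13.0919*t^2 - 1.5436*t - 0.8023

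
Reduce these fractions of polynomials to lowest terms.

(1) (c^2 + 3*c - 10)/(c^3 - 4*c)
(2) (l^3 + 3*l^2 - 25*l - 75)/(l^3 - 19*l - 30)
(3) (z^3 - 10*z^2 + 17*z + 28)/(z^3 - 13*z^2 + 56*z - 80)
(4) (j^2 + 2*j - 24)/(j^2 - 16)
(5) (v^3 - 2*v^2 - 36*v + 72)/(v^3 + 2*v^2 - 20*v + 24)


(1) = (c + 5)/(c^2 + 2*c)
(2) = (l + 5)/(l + 2)
(3) = (z^2 - 6*z - 7)/(z^2 - 9*z + 20)
(4) = (j + 6)/(j + 4)
(5) = (v - 6)/(v - 2)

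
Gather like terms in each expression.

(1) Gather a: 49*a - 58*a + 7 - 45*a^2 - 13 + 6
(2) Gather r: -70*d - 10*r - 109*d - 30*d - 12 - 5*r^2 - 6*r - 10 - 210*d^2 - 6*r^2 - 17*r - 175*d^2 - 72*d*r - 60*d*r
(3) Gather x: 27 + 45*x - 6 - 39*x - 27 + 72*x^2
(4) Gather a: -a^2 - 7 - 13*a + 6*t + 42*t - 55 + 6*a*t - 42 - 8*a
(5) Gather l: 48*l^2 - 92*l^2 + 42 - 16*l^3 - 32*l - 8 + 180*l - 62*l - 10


(1) = -45*a^2 - 9*a
(2) = -385*d^2 - 209*d - 11*r^2 + r*(-132*d - 33) - 22
(3) = 72*x^2 + 6*x - 6
(4) = -a^2 + a*(6*t - 21) + 48*t - 104
(5) = -16*l^3 - 44*l^2 + 86*l + 24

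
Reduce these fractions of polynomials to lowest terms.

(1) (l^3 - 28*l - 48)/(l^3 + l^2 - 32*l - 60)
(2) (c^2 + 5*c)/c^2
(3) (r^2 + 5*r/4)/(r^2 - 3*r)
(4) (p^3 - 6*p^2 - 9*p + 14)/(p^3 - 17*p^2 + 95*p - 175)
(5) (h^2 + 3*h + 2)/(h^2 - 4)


(1) = (l + 4)/(l + 5)
(2) = (c + 5)/c
(3) = (4*r + 5)/(4*r - 12)
(4) = (p^2 + p - 2)/(p^2 - 10*p + 25)
(5) = (h + 1)/(h - 2)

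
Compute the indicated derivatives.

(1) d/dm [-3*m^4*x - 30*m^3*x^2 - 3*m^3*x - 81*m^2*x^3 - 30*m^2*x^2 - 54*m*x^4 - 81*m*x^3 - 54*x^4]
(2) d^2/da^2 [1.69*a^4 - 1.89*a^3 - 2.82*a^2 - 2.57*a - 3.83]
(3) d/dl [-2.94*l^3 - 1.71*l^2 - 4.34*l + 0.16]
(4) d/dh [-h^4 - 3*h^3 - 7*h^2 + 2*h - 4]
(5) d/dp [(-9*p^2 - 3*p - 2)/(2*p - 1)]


(1) = 3*x*(-4*m^3 - 30*m^2*x - 3*m^2 - 54*m*x^2 - 20*m*x - 18*x^3 - 27*x^2)
(2) = 20.28*a^2 - 11.34*a - 5.64
(3) = -8.82*l^2 - 3.42*l - 4.34
(4) = -4*h^3 - 9*h^2 - 14*h + 2
(5) = (-18*p^2 + 18*p + 7)/(4*p^2 - 4*p + 1)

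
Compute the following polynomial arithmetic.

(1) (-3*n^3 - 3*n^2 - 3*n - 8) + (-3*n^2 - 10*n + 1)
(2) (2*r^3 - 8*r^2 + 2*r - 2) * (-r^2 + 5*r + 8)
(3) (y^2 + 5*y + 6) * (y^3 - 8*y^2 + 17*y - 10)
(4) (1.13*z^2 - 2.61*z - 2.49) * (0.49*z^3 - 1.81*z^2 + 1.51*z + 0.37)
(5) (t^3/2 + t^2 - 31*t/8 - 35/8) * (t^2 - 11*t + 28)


(1) = -3*n^3 - 6*n^2 - 13*n - 7
(2) = -2*r^5 + 18*r^4 - 26*r^3 - 52*r^2 + 6*r - 16
(3) = y^5 - 3*y^4 - 17*y^3 + 27*y^2 + 52*y - 60
(4) = 0.5537*z^5 - 3.3242*z^4 + 5.2103*z^3 + 0.9839*z^2 - 4.7256*z - 0.9213
(5) = t^5/2 - 9*t^4/2 - 7*t^3/8 + 265*t^2/4 - 483*t/8 - 245/2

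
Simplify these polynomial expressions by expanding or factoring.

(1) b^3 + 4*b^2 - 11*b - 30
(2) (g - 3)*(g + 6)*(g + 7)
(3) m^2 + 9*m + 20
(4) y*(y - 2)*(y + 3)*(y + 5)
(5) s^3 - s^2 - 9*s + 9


(1) = (b - 3)*(b + 2)*(b + 5)
(2) = g^3 + 10*g^2 + 3*g - 126
(3) = (m + 4)*(m + 5)
(4) = y^4 + 6*y^3 - y^2 - 30*y
(5) = (s - 3)*(s - 1)*(s + 3)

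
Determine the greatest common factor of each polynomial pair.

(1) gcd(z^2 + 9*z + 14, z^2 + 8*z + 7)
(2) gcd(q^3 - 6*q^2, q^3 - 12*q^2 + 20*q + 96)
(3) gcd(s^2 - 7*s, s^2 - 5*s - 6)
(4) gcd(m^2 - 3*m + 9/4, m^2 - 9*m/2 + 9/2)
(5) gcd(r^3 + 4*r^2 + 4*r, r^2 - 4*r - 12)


(1) = gcd((z + 2)*(z + 7), (z + 1)*(z + 7)) = z + 7
(2) = gcd(q^2*(q - 6), (q - 8)*(q - 6)*(q + 2)) = q - 6
(3) = 1
(4) = gcd((m - 3/2)^2, (m - 3)*(m - 3/2)) = m - 3/2
(5) = r + 2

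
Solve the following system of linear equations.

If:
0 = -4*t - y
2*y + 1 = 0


Then:
t = 1/8
y = -1/2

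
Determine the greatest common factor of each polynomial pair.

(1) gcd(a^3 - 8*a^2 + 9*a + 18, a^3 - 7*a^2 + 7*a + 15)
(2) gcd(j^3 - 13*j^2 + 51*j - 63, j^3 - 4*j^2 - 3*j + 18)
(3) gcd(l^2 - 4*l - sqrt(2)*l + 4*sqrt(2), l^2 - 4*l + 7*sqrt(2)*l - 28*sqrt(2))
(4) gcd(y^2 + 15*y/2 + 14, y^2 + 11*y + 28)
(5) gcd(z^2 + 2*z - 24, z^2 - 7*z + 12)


(1) = a^2 - 2*a - 3
(2) = gcd((j - 7)*(j - 3)^2, (j - 3)^2*(j + 2)) = j^2 - 6*j + 9
(3) = l - 4
(4) = gcd((y + 7/2)*(y + 4), (y + 4)*(y + 7)) = y + 4
(5) = z - 4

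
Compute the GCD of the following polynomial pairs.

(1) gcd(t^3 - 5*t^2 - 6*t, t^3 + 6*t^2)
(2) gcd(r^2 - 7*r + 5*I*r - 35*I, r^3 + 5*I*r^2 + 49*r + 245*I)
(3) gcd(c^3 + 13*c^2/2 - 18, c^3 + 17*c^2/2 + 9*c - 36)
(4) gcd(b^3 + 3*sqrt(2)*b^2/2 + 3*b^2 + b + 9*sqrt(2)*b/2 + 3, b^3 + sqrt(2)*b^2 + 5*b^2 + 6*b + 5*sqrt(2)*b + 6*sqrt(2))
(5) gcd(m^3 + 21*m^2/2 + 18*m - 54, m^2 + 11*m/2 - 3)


(1) = gcd(t*(t - 6)*(t + 1), t^2*(t + 6)) = t
(2) = r + 5*I
(3) = c^2 + 9*c/2 - 9
(4) = gcd((b + 3)*(b + sqrt(2)/2)*(b + sqrt(2)), (b + 2)*(b + 3)*(b + sqrt(2))) = b^2 + b*(sqrt(2) + 3) + 3*sqrt(2)
(5) = m + 6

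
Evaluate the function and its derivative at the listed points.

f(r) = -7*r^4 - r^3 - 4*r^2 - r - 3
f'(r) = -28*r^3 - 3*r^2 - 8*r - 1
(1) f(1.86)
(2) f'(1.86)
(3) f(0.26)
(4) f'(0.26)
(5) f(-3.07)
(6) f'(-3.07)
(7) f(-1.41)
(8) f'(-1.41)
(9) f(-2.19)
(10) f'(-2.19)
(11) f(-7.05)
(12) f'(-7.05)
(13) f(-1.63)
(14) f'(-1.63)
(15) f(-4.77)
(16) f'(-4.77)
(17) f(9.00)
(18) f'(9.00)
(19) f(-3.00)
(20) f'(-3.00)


(1) = -108.92
(2) = -206.43
(3) = -3.58
(4) = -3.77
(5) = -630.50
(6) = 805.45
(7) = -34.41
(8) = 82.81
(9) = -170.51
(10) = 296.23
(11) = -17136.73
(12) = 9717.57
(13) = -57.08
(14) = 125.33
(15) = -3604.57
(16) = 3007.78
(17) = -46992.00
(18) = -20728.00
(19) = -576.00
(20) = 752.00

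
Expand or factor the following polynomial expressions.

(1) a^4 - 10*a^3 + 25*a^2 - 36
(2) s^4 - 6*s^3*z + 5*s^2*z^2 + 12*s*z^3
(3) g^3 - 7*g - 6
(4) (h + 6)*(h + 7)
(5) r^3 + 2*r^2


(1) = (a - 6)*(a - 3)*(a - 2)*(a + 1)
(2) = s*(s - 4*z)*(s - 3*z)*(s + z)
(3) = (g - 3)*(g + 1)*(g + 2)
(4) = h^2 + 13*h + 42
(5) = r^2*(r + 2)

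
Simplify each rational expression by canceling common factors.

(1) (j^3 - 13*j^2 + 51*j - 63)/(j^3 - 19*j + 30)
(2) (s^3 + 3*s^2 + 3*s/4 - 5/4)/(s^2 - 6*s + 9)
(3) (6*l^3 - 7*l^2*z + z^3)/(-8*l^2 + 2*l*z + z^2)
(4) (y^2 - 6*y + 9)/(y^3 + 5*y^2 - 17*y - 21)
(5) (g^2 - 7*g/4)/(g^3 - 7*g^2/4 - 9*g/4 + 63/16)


(1) = (j^2 - 10*j + 21)/(j^2 + 3*j - 10)
(2) = (4*s^3 + 12*s^2 + 3*s - 5)/(4*s^2 - 24*s + 36)
(3) = (-3*l^2 + 2*l*z + z^2)/(4*l + z)
(4) = (y - 3)/(y^2 + 8*y + 7)
(5) = 4*g/(4*g^2 - 9)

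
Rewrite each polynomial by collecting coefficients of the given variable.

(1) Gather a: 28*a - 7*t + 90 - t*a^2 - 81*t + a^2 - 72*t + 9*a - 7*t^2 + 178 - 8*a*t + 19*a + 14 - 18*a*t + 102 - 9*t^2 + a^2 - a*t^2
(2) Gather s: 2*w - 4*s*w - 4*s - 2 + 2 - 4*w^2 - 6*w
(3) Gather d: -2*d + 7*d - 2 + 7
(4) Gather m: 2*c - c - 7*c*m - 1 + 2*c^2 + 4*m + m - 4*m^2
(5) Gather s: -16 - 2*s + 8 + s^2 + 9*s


(1) = a^2*(2 - t) + a*(-t^2 - 26*t + 56) - 16*t^2 - 160*t + 384
(2) = s*(-4*w - 4) - 4*w^2 - 4*w
(3) = 5*d + 5
(4) = 2*c^2 + c - 4*m^2 + m*(5 - 7*c) - 1
(5) = s^2 + 7*s - 8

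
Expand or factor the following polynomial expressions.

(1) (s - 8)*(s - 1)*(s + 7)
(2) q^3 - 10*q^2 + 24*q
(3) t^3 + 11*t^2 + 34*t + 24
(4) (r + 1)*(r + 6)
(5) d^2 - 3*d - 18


(1) = s^3 - 2*s^2 - 55*s + 56
(2) = q*(q - 6)*(q - 4)
(3) = (t + 1)*(t + 4)*(t + 6)
(4) = r^2 + 7*r + 6
(5) = (d - 6)*(d + 3)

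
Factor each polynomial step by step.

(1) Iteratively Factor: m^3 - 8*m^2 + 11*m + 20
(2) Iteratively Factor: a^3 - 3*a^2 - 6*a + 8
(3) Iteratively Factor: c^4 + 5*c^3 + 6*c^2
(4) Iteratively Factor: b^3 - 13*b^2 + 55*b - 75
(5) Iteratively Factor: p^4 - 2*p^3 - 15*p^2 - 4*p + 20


(1) = (m - 4)*(m^2 - 4*m - 5) = (m - 5)*(m - 4)*(m + 1)
(2) = (a + 2)*(a^2 - 5*a + 4) = (a - 1)*(a + 2)*(a - 4)
(3) = (c)*(c^3 + 5*c^2 + 6*c) = c*(c + 3)*(c^2 + 2*c) = c*(c + 2)*(c + 3)*(c)
(4) = (b - 5)*(b^2 - 8*b + 15) = (b - 5)*(b - 3)*(b - 5)
(5) = (p - 1)*(p^3 - p^2 - 16*p - 20) = (p - 1)*(p + 2)*(p^2 - 3*p - 10) = (p - 1)*(p + 2)^2*(p - 5)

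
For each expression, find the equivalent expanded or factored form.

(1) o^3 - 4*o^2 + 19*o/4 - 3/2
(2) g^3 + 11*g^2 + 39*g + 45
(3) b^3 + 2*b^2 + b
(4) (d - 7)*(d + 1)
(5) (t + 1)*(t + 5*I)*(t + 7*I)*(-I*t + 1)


(1) = (o - 2)*(o - 3/2)*(o - 1/2)
(2) = (g + 3)^2*(g + 5)
(3) = b*(b + 1)^2
(4) = d^2 - 6*d - 7
(5) = -I*t^4 + 13*t^3 - I*t^3 + 13*t^2 + 47*I*t^2 - 35*t + 47*I*t - 35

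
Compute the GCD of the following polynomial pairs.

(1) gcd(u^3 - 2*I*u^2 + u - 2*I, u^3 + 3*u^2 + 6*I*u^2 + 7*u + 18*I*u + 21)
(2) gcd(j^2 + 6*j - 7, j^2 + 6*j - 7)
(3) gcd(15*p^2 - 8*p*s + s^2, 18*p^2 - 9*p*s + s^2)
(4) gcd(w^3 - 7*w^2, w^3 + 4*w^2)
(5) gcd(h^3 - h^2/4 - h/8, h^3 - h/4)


(1) = gcd((u - 2*I)*(u - I)*(u + I), (u + 3)*(u - I)*(u + 7*I)) = u - I
(2) = gcd((j - 1)*(j + 7), (j - 1)*(j + 7)) = j^2 + 6*j - 7
(3) = 3*p - s
(4) = gcd(w^2*(w - 7), w^2*(w + 4)) = w^2
(5) = h^2 - h/2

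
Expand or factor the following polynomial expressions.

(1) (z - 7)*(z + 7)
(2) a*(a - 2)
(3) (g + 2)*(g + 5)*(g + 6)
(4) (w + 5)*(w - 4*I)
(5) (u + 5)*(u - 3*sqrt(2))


(1) = z^2 - 49
(2) = a^2 - 2*a
(3) = g^3 + 13*g^2 + 52*g + 60
(4) = w^2 + 5*w - 4*I*w - 20*I
(5) = u^2 - 3*sqrt(2)*u + 5*u - 15*sqrt(2)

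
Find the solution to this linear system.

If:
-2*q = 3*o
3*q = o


Then:
o = 0
q = 0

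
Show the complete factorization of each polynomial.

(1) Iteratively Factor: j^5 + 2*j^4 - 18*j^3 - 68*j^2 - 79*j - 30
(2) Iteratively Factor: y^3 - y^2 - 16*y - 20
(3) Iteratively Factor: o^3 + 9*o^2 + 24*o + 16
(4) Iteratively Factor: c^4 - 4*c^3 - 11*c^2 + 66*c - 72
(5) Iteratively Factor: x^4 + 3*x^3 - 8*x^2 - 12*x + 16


(1) = (j - 5)*(j^4 + 7*j^3 + 17*j^2 + 17*j + 6) = (j - 5)*(j + 3)*(j^3 + 4*j^2 + 5*j + 2) = (j - 5)*(j + 1)*(j + 3)*(j^2 + 3*j + 2) = (j - 5)*(j + 1)*(j + 2)*(j + 3)*(j + 1)
(2) = (y - 5)*(y^2 + 4*y + 4) = (y - 5)*(y + 2)*(y + 2)
(3) = (o + 4)*(o^2 + 5*o + 4) = (o + 4)^2*(o + 1)
(4) = (c - 2)*(c^3 - 2*c^2 - 15*c + 36) = (c - 2)*(c + 4)*(c^2 - 6*c + 9) = (c - 3)*(c - 2)*(c + 4)*(c - 3)
(5) = (x + 2)*(x^3 + x^2 - 10*x + 8) = (x - 2)*(x + 2)*(x^2 + 3*x - 4) = (x - 2)*(x + 2)*(x + 4)*(x - 1)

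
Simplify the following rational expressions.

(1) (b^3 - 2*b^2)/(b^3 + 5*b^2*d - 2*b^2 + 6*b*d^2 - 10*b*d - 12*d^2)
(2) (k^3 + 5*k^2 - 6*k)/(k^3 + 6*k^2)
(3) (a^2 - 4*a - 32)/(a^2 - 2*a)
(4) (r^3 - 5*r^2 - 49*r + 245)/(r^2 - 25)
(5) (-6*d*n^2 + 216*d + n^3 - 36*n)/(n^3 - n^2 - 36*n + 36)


(1) = b^2/(b^2 + 5*b*d + 6*d^2)
(2) = (k - 1)/k
(3) = (a^2 - 4*a - 32)/(a^2 - 2*a)
(4) = (r^2 - 49)/(r + 5)
(5) = (-6*d + n)/(n - 1)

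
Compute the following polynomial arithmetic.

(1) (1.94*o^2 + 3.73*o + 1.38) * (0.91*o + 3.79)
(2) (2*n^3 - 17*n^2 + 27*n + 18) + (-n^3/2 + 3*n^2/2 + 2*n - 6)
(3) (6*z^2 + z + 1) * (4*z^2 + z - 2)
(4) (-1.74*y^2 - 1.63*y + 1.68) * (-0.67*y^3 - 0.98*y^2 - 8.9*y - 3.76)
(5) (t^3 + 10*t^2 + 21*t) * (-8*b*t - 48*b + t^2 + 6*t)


(1) = 1.7654*o^3 + 10.7469*o^2 + 15.3925*o + 5.2302
(2) = 3*n^3/2 - 31*n^2/2 + 29*n + 12
(3) = 24*z^4 + 10*z^3 - 7*z^2 - z - 2
(4) = 1.1658*y^5 + 2.7973*y^4 + 15.9578*y^3 + 19.403*y^2 - 8.8232*y - 6.3168
(5) = -8*b*t^4 - 128*b*t^3 - 648*b*t^2 - 1008*b*t + t^5 + 16*t^4 + 81*t^3 + 126*t^2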